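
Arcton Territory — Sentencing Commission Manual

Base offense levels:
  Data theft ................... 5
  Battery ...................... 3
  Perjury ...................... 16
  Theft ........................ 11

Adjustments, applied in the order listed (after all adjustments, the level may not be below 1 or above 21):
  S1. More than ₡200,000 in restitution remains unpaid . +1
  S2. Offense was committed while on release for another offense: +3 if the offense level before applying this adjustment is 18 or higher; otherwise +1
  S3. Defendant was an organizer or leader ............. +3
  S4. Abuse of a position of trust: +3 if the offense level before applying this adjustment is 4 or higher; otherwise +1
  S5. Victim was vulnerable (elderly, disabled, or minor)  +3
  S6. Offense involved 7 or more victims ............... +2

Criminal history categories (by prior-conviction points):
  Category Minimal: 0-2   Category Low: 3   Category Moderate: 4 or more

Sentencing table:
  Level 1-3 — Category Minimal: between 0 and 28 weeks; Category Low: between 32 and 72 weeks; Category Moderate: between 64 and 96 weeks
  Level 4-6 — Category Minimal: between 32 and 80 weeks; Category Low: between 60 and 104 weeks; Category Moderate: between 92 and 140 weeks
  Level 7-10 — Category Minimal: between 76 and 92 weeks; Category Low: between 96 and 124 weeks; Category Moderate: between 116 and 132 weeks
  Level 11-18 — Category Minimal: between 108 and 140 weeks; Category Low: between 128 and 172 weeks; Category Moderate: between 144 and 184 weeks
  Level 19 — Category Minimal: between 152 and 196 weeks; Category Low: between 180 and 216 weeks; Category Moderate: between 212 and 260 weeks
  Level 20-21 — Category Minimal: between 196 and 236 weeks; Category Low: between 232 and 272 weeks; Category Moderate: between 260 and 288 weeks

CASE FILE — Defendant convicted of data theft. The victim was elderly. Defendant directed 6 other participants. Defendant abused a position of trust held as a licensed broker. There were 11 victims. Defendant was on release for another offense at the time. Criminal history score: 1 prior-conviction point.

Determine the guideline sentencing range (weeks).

108-140 weeks

Base offense level for data theft: 5.
S1 does not apply.
S2 applies (level before this adjustment is 5 < 18, so +1): 5 + 1 = 6.
S3 applies: 6 + 3 = 9.
S4 applies (level before this adjustment is 9 ≥ 4, so +3): 9 + 3 = 12.
S5 applies: 12 + 3 = 15.
S6 applies: 15 + 2 = 17.
Final offense level: 17.
Criminal history: 1 prior point → Category Minimal (0-2).
Level 17 falls in the 11-18 band.
Grid: Level 11-18 × Category Minimal = 108-140 weeks.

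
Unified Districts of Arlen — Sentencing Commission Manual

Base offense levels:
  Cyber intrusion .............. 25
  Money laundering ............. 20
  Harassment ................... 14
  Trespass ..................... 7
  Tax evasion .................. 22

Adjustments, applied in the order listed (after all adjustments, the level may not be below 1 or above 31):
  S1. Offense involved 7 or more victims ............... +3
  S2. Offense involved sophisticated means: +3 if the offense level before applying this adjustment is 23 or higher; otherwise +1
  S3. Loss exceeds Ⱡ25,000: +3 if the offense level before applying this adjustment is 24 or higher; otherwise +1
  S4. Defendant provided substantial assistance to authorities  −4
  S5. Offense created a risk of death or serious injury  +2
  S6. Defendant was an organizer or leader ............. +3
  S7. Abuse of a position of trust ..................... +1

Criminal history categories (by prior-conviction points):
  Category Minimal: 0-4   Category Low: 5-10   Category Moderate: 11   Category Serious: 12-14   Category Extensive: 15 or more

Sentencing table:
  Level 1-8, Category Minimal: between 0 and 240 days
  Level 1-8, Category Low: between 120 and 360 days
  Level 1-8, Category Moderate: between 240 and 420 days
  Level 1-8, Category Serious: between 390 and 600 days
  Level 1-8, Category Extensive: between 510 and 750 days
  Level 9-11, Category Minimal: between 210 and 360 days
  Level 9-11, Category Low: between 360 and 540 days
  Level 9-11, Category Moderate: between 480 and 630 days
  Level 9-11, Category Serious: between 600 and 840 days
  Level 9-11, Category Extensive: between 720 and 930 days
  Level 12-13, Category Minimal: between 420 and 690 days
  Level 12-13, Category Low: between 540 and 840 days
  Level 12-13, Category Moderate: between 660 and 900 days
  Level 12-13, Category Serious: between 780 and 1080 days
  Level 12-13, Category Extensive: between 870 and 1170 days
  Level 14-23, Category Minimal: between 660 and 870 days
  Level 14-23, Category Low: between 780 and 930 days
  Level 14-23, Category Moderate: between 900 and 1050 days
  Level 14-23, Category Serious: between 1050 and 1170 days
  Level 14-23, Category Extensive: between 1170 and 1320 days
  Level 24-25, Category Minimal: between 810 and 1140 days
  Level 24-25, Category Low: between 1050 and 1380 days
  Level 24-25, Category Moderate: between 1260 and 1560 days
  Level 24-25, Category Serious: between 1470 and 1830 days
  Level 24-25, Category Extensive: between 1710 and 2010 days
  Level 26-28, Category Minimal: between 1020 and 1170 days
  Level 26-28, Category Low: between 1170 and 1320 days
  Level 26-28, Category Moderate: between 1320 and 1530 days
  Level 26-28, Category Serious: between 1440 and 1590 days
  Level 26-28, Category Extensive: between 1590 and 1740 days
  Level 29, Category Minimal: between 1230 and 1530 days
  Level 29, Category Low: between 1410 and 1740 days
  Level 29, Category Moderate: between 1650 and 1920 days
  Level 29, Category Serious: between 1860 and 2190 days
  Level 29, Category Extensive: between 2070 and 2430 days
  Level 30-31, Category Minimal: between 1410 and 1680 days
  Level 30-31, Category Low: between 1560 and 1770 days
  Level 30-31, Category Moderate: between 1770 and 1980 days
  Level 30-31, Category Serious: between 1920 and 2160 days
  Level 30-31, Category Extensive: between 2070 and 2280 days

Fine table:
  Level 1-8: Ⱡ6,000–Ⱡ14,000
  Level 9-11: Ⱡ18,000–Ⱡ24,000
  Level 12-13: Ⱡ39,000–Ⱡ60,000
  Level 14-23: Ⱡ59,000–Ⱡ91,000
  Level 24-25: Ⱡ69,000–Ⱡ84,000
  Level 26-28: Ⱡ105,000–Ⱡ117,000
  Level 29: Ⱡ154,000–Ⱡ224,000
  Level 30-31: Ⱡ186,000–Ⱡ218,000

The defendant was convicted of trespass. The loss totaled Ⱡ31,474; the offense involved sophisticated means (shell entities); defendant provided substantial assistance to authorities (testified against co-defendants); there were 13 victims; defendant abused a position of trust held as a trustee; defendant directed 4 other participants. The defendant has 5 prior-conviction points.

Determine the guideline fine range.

Base offense level for trespass: 7.
S1 applies: 7 + 3 = 10.
S2 applies (level before this adjustment is 10 < 23, so +1): 10 + 1 = 11.
S3 applies (level before this adjustment is 11 < 24, so +1): 11 + 1 = 12.
S4 applies: 12 − 4 = 8.
S6 applies: 8 + 3 = 11.
S7 applies: 11 + 1 = 12.
Final offense level: 12.
Level 12 falls in the 12-13 band.
Fine table: Level 12-13 → Ⱡ39,000–Ⱡ60,000.

Ⱡ39,000–Ⱡ60,000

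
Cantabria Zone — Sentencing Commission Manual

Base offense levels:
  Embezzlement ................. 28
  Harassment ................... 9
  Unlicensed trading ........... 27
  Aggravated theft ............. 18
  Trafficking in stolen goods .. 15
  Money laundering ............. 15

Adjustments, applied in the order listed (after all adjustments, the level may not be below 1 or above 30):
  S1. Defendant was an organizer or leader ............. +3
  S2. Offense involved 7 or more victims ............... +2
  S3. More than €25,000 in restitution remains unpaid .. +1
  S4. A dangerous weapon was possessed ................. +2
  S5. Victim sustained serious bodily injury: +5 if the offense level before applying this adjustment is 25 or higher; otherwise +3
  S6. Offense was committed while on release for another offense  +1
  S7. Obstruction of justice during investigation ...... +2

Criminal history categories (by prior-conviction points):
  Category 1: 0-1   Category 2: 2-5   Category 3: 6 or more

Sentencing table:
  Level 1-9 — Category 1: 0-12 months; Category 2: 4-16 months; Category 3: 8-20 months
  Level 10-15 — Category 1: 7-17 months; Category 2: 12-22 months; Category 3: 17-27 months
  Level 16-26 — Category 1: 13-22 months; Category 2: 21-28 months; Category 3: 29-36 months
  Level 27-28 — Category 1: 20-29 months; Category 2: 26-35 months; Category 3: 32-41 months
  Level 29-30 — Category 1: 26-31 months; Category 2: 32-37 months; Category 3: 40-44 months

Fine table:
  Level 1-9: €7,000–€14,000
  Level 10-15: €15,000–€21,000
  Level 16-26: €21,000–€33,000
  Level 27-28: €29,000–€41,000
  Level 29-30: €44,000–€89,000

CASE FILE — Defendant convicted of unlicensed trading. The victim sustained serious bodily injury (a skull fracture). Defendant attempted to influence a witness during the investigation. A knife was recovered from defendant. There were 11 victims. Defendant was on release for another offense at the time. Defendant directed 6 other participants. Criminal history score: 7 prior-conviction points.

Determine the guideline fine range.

Base offense level for unlicensed trading: 27.
S1 applies: 27 + 3 = 30.
S2 applies: 30 + 2 = 32.
S4 applies: 32 + 2 = 34.
S5 applies (level before this adjustment is 34 ≥ 25, so +5): 34 + 5 = 39.
S6 applies: 39 + 1 = 40.
S7 applies: 40 + 2 = 42.
Level 42 exceeds the maximum of 30; capped at 30.
Final offense level: 30.
Level 30 falls in the 29-30 band.
Fine table: Level 29-30 → €44,000–€89,000.

€44,000–€89,000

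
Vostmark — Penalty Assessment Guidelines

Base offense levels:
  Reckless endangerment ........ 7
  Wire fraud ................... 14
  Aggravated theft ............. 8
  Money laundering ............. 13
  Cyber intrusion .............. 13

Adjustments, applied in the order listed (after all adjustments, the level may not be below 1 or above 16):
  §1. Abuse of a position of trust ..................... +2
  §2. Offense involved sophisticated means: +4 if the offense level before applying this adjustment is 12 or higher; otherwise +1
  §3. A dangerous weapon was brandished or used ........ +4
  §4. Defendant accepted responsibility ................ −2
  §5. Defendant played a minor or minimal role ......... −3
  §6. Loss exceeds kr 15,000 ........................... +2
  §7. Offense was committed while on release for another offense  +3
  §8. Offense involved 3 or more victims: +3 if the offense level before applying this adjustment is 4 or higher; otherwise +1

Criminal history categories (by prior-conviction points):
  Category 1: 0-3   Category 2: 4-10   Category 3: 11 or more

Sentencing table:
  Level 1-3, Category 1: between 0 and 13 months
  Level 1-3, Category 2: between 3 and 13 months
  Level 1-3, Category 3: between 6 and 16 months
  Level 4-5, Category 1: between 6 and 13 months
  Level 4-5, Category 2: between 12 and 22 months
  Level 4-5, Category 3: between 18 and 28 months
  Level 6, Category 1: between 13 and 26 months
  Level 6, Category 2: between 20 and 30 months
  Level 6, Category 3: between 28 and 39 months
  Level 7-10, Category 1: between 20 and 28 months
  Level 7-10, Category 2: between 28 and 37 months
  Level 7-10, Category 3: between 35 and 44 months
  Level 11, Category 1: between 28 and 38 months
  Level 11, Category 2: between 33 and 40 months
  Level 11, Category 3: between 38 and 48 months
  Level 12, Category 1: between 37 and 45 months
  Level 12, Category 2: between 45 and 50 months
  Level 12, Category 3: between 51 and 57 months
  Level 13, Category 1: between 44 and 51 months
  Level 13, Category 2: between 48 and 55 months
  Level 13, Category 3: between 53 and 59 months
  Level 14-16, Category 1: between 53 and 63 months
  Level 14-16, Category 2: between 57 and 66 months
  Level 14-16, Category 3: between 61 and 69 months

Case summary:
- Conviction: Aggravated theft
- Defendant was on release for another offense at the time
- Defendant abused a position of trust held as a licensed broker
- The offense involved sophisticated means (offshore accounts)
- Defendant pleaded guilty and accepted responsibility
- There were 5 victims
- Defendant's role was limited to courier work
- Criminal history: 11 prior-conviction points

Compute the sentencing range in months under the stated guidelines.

51-57 months

Base offense level for aggravated theft: 8.
§1 applies: 8 + 2 = 10.
§2 applies (level before this adjustment is 10 < 12, so +1): 10 + 1 = 11.
§4 applies: 11 − 2 = 9.
§5 applies: 9 − 3 = 6.
§7 applies: 6 + 3 = 9.
§8 applies (level before this adjustment is 9 ≥ 4, so +3): 9 + 3 = 12.
Final offense level: 12.
Criminal history: 11 prior points → Category 3 (11+).
Level 12 falls in the 12 band.
Grid: Level 12 × Category 3 = 51-57 months.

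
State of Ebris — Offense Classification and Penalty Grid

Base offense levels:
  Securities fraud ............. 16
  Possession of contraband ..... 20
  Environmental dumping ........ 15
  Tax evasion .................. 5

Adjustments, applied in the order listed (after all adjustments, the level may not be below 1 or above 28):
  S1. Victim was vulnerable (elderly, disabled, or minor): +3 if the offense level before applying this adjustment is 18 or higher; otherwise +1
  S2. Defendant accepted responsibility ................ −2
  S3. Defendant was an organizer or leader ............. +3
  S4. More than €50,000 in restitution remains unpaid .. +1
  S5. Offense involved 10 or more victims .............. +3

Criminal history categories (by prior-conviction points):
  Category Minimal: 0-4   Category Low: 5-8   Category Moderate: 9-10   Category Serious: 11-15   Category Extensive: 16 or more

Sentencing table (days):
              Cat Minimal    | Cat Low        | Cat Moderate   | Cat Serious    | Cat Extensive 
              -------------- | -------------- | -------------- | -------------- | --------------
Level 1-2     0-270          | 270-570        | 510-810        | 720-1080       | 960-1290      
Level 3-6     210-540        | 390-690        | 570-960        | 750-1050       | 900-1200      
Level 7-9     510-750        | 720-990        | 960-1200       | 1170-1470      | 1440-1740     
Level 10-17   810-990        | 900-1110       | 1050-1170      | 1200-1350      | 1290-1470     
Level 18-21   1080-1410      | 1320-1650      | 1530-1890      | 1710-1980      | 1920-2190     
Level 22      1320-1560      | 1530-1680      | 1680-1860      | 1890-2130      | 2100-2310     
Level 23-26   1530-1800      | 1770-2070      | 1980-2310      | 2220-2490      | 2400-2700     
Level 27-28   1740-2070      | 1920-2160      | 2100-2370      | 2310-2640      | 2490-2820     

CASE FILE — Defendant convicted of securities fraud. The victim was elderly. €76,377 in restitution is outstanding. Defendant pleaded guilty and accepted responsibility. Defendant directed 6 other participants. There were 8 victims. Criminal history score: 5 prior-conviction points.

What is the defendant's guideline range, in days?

Base offense level for securities fraud: 16.
S1 applies (level before this adjustment is 16 < 18, so +1): 16 + 1 = 17.
S2 applies: 17 − 2 = 15.
S3 applies: 15 + 3 = 18.
S4 applies: 18 + 1 = 19.
S5 does not apply.
Final offense level: 19.
Criminal history: 5 prior points → Category Low (5-8).
Level 19 falls in the 18-21 band.
Grid: Level 18-21 × Category Low = 1320-1650 days.

1320-1650 days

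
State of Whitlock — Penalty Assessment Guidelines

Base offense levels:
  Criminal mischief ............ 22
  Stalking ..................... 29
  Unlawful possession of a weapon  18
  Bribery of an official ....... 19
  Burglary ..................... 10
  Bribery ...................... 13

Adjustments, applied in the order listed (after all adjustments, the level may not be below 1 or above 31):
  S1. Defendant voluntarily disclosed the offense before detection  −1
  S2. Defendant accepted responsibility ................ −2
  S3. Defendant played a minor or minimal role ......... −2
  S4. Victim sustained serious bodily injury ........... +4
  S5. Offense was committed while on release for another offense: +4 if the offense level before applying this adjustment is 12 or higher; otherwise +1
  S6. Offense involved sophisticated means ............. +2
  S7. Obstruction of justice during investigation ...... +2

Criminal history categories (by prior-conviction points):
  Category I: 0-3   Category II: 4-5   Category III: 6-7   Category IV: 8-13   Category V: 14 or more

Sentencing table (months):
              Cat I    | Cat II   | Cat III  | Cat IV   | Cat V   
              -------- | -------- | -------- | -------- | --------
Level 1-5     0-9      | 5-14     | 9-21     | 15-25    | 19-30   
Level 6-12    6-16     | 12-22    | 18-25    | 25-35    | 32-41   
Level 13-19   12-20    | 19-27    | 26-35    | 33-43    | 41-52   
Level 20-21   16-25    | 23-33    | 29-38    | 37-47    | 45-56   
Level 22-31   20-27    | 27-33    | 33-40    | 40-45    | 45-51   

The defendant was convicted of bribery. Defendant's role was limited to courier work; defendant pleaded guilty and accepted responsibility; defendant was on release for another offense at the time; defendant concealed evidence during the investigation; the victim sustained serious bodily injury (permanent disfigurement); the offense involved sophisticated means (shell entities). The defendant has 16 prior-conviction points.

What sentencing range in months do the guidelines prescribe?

45-56 months

Base offense level for bribery: 13.
S2 applies: 13 − 2 = 11.
S3 applies: 11 − 2 = 9.
S4 applies: 9 + 4 = 13.
S5 applies (level before this adjustment is 13 ≥ 12, so +4): 13 + 4 = 17.
S6 applies: 17 + 2 = 19.
S7 applies: 19 + 2 = 21.
Final offense level: 21.
Criminal history: 16 prior points → Category V (14+).
Level 21 falls in the 20-21 band.
Grid: Level 20-21 × Category V = 45-56 months.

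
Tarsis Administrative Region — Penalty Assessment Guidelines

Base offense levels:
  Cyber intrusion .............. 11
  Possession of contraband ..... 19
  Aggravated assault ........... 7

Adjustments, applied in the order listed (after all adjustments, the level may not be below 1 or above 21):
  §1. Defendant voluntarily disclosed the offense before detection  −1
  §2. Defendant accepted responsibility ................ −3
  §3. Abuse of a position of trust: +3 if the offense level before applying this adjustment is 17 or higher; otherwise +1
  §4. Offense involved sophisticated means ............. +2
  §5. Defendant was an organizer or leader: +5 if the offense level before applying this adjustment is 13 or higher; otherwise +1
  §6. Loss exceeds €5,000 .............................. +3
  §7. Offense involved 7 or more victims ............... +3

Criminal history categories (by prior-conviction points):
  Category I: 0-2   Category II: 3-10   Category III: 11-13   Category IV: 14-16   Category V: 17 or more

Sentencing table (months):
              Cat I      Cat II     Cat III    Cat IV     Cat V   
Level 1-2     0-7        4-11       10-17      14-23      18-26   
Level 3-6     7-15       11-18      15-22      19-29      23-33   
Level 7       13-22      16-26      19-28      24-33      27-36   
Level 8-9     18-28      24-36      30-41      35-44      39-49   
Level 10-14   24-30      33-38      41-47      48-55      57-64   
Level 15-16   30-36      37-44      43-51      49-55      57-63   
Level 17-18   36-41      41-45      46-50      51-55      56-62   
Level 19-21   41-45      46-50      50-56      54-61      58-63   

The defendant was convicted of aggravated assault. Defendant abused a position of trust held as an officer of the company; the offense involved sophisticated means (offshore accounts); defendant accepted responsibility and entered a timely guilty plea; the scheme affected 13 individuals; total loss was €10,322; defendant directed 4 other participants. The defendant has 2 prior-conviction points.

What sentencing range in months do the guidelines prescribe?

Base offense level for aggravated assault: 7.
§1 does not apply.
§2 applies: 7 − 3 = 4.
§3 applies (level before this adjustment is 4 < 17, so +1): 4 + 1 = 5.
§4 applies: 5 + 2 = 7.
§5 applies (level before this adjustment is 7 < 13, so +1): 7 + 1 = 8.
§6 applies: 8 + 3 = 11.
§7 applies: 11 + 3 = 14.
Final offense level: 14.
Criminal history: 2 prior points → Category I (0-2).
Level 14 falls in the 10-14 band.
Grid: Level 10-14 × Category I = 24-30 months.

24-30 months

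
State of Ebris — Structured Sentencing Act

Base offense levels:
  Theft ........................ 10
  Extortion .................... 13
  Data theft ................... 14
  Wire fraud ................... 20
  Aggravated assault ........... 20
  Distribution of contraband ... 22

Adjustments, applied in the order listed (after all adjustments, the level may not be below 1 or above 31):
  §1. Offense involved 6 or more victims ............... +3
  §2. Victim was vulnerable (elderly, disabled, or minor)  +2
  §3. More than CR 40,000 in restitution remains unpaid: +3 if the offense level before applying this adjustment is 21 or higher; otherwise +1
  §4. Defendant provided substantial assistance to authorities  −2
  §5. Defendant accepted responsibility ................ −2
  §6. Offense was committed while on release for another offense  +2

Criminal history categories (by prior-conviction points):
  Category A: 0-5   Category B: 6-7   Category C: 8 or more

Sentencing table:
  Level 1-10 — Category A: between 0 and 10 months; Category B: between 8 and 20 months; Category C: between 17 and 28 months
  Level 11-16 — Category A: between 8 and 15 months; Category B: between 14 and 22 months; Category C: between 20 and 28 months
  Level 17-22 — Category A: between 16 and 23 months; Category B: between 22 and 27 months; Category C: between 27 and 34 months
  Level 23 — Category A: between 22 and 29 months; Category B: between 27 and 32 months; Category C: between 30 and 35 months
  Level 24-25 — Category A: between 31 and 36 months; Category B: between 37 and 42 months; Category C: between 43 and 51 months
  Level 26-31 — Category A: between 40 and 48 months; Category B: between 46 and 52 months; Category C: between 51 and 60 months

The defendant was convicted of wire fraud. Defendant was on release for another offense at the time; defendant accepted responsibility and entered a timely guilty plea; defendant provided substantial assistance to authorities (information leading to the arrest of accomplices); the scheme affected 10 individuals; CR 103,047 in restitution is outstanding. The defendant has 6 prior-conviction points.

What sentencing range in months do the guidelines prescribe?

37-42 months

Base offense level for wire fraud: 20.
§1 applies: 20 + 3 = 23.
§2 does not apply.
§3 applies (level before this adjustment is 23 ≥ 21, so +3): 23 + 3 = 26.
§4 applies: 26 − 2 = 24.
§5 applies: 24 − 2 = 22.
§6 applies: 22 + 2 = 24.
Final offense level: 24.
Criminal history: 6 prior points → Category B (6-7).
Level 24 falls in the 24-25 band.
Grid: Level 24-25 × Category B = 37-42 months.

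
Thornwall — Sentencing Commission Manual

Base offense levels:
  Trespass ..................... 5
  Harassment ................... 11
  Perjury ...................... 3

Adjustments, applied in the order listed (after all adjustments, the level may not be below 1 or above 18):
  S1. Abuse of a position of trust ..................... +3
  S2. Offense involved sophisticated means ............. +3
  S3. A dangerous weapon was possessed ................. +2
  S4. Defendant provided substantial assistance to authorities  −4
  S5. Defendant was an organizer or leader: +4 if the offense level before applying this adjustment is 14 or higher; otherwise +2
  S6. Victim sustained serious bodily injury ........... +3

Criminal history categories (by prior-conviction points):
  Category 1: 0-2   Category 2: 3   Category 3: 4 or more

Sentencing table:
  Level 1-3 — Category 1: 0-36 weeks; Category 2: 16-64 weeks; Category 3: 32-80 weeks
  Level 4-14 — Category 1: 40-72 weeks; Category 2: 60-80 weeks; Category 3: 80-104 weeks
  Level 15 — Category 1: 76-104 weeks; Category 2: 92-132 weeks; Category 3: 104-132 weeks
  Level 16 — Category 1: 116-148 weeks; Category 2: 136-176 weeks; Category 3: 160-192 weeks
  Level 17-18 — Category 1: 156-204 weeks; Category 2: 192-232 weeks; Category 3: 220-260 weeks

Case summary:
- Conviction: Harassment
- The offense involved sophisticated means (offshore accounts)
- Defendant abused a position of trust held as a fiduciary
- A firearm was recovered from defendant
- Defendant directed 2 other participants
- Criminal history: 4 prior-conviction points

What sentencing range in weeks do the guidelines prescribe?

Base offense level for harassment: 11.
S1 applies: 11 + 3 = 14.
S2 applies: 14 + 3 = 17.
S3 applies: 17 + 2 = 19.
S4 does not apply.
S5 applies (level before this adjustment is 19 ≥ 14, so +4): 19 + 4 = 23.
S6 does not apply.
Level 23 exceeds the maximum of 18; capped at 18.
Final offense level: 18.
Criminal history: 4 prior points → Category 3 (4+).
Level 18 falls in the 17-18 band.
Grid: Level 17-18 × Category 3 = 220-260 weeks.

220-260 weeks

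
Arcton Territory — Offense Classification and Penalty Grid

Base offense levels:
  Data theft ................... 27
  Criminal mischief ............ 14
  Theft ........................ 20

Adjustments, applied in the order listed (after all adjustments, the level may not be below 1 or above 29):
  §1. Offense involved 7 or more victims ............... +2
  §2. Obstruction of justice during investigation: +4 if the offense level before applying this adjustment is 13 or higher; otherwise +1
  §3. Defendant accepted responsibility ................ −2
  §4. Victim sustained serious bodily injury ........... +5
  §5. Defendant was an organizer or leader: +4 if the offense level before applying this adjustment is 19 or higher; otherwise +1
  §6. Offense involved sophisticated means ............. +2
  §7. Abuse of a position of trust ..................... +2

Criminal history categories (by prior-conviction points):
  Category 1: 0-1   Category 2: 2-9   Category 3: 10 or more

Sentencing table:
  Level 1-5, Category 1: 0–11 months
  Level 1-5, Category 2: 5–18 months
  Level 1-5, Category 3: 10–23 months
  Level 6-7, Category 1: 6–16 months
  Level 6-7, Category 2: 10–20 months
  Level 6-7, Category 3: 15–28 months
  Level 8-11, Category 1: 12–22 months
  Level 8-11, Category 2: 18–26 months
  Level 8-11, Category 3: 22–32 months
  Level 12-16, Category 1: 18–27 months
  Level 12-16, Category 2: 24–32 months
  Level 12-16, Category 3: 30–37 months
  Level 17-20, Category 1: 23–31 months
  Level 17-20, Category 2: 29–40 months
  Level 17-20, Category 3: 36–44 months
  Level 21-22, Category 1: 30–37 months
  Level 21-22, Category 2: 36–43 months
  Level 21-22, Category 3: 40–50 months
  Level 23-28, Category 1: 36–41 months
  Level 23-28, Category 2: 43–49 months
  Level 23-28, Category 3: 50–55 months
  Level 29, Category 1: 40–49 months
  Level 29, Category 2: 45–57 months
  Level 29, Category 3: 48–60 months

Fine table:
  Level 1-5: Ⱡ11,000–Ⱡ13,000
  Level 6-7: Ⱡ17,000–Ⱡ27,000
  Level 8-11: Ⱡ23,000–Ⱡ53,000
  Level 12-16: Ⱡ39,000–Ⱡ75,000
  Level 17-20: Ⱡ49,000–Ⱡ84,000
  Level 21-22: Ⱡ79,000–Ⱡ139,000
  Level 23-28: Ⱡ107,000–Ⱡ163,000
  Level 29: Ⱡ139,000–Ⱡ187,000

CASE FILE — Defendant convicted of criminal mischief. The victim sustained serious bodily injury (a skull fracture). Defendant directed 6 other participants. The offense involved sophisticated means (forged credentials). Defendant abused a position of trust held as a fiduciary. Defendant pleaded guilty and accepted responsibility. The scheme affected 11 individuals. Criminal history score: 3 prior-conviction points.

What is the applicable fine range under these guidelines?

Ⱡ107,000–Ⱡ163,000

Base offense level for criminal mischief: 14.
§1 applies: 14 + 2 = 16.
§2 does not apply.
§3 applies: 16 − 2 = 14.
§4 applies: 14 + 5 = 19.
§5 applies (level before this adjustment is 19 ≥ 19, so +4): 19 + 4 = 23.
§6 applies: 23 + 2 = 25.
§7 applies: 25 + 2 = 27.
Final offense level: 27.
Level 27 falls in the 23-28 band.
Fine table: Level 23-28 → Ⱡ107,000–Ⱡ163,000.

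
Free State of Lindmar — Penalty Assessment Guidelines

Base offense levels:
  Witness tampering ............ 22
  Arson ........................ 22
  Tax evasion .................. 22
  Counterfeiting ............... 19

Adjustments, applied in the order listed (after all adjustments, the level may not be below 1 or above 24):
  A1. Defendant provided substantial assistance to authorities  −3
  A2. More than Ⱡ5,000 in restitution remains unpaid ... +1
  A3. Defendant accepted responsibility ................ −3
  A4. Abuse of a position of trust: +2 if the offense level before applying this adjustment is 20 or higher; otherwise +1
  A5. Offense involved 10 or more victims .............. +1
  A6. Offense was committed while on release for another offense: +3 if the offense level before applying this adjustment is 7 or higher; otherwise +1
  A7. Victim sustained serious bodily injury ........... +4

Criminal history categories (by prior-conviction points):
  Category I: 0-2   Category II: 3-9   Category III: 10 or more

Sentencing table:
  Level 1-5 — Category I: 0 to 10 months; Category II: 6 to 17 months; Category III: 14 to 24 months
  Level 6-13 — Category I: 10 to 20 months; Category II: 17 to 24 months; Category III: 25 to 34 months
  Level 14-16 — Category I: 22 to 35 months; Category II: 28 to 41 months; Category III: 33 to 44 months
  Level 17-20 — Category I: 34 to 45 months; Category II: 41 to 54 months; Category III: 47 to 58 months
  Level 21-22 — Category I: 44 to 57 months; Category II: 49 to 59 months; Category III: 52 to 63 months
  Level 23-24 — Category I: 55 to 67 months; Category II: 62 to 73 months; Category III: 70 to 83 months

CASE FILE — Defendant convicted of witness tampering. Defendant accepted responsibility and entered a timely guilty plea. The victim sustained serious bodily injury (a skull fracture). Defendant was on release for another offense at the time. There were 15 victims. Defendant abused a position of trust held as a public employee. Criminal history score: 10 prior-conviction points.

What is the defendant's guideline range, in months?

70-83 months

Base offense level for witness tampering: 22.
A1 does not apply.
A2 does not apply.
A3 applies: 22 − 3 = 19.
A4 applies (level before this adjustment is 19 < 20, so +1): 19 + 1 = 20.
A5 applies: 20 + 1 = 21.
A6 applies (level before this adjustment is 21 ≥ 7, so +3): 21 + 3 = 24.
A7 applies: 24 + 4 = 28.
Level 28 exceeds the maximum of 24; capped at 24.
Final offense level: 24.
Criminal history: 10 prior points → Category III (10+).
Level 24 falls in the 23-24 band.
Grid: Level 23-24 × Category III = 70-83 months.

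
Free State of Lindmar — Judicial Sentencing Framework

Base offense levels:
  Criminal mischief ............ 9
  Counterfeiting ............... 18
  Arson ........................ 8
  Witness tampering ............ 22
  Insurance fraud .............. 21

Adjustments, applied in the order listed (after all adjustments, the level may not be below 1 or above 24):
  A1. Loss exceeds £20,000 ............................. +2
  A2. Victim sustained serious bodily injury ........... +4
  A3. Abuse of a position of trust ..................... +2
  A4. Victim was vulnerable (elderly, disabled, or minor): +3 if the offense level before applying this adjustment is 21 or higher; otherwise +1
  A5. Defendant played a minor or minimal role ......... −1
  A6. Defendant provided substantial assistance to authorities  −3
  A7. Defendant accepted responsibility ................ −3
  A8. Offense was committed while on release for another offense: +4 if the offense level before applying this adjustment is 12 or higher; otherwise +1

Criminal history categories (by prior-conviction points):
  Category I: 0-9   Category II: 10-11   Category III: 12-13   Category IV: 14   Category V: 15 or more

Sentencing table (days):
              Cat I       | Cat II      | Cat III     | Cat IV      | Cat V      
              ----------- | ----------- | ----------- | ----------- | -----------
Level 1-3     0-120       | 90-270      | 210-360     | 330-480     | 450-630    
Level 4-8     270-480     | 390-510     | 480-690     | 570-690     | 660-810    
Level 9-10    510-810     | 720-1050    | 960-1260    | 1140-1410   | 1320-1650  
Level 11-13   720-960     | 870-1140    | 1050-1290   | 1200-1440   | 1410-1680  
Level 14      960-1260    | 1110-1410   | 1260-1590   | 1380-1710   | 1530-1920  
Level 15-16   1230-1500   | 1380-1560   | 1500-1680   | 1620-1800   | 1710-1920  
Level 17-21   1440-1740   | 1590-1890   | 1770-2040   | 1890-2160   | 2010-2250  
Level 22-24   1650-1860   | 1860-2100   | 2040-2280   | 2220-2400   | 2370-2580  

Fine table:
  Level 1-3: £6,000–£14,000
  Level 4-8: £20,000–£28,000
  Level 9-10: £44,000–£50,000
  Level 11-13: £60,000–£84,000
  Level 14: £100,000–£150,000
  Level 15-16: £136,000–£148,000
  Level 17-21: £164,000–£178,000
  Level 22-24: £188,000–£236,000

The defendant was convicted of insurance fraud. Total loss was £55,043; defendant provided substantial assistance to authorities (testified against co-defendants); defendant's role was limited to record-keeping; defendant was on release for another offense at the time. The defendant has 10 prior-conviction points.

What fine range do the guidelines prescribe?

Base offense level for insurance fraud: 21.
A1 applies: 21 + 2 = 23.
A2 does not apply.
A4 does not apply.
A5 applies: 23 − 1 = 22.
A6 applies: 22 − 3 = 19.
A8 applies (level before this adjustment is 19 ≥ 12, so +4): 19 + 4 = 23.
Final offense level: 23.
Level 23 falls in the 22-24 band.
Fine table: Level 22-24 → £188,000–£236,000.

£188,000–£236,000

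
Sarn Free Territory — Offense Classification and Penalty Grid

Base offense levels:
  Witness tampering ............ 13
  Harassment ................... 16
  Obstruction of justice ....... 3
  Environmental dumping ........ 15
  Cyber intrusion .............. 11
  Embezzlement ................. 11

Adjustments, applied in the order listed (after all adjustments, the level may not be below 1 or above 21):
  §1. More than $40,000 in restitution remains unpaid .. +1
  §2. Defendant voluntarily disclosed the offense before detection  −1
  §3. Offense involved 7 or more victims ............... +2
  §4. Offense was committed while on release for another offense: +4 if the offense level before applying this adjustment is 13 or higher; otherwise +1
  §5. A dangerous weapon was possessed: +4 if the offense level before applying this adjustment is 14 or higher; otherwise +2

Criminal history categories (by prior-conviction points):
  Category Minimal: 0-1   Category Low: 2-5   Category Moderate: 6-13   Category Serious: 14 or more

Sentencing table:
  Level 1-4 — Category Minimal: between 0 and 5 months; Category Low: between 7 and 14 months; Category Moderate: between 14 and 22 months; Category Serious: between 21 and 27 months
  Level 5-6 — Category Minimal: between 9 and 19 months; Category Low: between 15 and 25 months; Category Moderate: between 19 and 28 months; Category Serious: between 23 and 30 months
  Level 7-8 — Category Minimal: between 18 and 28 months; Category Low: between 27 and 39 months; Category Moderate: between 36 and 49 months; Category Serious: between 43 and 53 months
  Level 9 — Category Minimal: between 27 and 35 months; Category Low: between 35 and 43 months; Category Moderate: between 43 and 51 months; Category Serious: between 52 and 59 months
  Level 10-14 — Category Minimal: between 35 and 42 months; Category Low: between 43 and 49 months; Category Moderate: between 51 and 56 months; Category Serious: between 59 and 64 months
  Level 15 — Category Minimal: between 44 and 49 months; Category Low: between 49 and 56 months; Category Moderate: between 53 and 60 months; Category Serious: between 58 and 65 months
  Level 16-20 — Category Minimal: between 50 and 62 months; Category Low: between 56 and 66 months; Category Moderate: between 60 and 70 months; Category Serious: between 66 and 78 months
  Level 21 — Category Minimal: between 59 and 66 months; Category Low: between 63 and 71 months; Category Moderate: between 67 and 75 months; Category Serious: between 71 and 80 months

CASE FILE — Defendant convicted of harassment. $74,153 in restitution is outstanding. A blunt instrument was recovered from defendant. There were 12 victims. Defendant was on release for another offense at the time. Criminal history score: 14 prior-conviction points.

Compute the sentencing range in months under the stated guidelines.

71-80 months

Base offense level for harassment: 16.
§1 applies: 16 + 1 = 17.
§3 applies: 17 + 2 = 19.
§4 applies (level before this adjustment is 19 ≥ 13, so +4): 19 + 4 = 23.
§5 applies (level before this adjustment is 23 ≥ 14, so +4): 23 + 4 = 27.
Level 27 exceeds the maximum of 21; capped at 21.
Final offense level: 21.
Criminal history: 14 prior points → Category Serious (14+).
Level 21 falls in the 21 band.
Grid: Level 21 × Category Serious = 71-80 months.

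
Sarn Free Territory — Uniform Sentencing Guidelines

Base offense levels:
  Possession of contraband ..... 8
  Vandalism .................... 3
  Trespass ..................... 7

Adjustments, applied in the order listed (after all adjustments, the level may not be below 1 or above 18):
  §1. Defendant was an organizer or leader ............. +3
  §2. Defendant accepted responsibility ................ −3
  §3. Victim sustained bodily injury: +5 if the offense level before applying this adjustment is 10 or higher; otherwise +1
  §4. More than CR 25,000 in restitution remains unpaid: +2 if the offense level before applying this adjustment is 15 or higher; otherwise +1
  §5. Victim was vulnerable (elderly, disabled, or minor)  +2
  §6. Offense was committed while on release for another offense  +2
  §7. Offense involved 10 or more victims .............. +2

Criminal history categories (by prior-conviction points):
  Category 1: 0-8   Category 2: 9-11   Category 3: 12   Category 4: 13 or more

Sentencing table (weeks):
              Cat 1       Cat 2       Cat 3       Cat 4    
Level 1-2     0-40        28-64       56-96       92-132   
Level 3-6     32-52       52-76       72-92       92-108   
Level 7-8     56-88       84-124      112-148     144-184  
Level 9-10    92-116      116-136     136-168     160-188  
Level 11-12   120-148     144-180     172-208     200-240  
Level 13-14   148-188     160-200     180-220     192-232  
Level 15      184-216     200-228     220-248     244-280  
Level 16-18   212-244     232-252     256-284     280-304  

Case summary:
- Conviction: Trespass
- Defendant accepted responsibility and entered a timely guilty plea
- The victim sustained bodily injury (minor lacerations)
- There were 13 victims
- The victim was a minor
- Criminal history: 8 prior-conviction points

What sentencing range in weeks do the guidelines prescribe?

92-116 weeks

Base offense level for trespass: 7.
§2 applies: 7 − 3 = 4.
§3 applies (level before this adjustment is 4 < 10, so +1): 4 + 1 = 5.
§5 applies: 5 + 2 = 7.
§6 does not apply.
§7 applies: 7 + 2 = 9.
Final offense level: 9.
Criminal history: 8 prior points → Category 1 (0-8).
Level 9 falls in the 9-10 band.
Grid: Level 9-10 × Category 1 = 92-116 weeks.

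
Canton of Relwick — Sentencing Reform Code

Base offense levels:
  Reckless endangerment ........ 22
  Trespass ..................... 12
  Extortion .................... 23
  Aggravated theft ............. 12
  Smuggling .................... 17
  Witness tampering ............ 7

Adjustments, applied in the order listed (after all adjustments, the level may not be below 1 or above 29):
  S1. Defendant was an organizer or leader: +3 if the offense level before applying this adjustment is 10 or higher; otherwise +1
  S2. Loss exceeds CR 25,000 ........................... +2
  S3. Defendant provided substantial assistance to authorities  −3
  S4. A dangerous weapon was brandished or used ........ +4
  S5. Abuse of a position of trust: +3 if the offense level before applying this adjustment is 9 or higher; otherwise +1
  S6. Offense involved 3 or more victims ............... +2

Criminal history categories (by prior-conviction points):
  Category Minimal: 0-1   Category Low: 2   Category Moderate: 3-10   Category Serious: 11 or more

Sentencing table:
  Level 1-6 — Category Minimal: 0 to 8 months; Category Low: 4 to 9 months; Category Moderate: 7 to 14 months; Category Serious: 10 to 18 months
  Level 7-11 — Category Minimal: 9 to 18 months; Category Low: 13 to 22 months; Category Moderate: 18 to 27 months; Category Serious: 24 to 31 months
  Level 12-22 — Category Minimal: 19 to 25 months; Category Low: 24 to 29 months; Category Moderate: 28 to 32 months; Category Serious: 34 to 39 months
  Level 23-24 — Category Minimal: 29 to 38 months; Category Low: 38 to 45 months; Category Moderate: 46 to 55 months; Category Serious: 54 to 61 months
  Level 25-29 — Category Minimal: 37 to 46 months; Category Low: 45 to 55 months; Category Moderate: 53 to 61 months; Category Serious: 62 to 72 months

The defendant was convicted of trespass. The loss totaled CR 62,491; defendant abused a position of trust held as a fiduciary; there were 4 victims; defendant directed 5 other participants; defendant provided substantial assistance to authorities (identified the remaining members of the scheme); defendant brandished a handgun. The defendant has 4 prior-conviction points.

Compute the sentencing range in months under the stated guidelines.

Base offense level for trespass: 12.
S1 applies (level before this adjustment is 12 ≥ 10, so +3): 12 + 3 = 15.
S2 applies: 15 + 2 = 17.
S3 applies: 17 − 3 = 14.
S4 applies: 14 + 4 = 18.
S5 applies (level before this adjustment is 18 ≥ 9, so +3): 18 + 3 = 21.
S6 applies: 21 + 2 = 23.
Final offense level: 23.
Criminal history: 4 prior points → Category Moderate (3-10).
Level 23 falls in the 23-24 band.
Grid: Level 23-24 × Category Moderate = 46-55 months.

46-55 months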